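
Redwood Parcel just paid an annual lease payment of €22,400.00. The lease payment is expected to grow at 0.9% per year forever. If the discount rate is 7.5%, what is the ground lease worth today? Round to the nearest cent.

€342448.48

D₁ = D₀ × (1 + g) = €22,400.00 × 1.009 = €22,601.6000
Growing perpetuity: P = D₁ / (r − g) = €22,601.6000 / (0.075 − 0.009) = €342,448.48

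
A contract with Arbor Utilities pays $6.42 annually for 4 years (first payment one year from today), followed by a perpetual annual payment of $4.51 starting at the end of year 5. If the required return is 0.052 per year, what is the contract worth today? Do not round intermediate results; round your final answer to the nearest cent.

$93.47

PV of 4-year annuity: $6.42 × [1 − (1+0.052)^−4] / 0.052 = 22.65964
Perpetuity value at year 4: $4.51 / 0.052 = 86.73077
PV of perpetuity: 86.73077 / (1+0.052)^4 = 70.81255
Total PV = 22.65964 + 70.81255 = 93.47219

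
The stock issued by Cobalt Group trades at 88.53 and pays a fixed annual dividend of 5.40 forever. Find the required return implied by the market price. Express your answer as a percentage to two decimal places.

P = C/r ⇒ r = C/P = 5.40/88.53 = 0.060996

6.10%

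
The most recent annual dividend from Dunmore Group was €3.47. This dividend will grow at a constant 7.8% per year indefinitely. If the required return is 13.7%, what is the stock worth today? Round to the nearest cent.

D₁ = D₀ × (1 + g) = €3.47 × 1.078 = €3.7407
Growing perpetuity: P = D₁ / (r − g) = €3.7407 / (0.137 − 0.078) = €63.40

€63.40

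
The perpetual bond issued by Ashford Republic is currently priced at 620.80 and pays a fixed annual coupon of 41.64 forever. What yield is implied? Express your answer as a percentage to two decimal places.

6.71%

P = C/r ⇒ r = C/P = 41.64/620.80 = 0.067075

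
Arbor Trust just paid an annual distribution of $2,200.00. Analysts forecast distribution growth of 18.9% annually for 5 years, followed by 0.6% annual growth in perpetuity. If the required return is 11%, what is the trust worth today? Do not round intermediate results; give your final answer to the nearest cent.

D_1 = 2615.80000
D_2 = 3110.18620
D_3 = 3698.01139
D_4 = 4396.93554
D_5 = 5227.95636
Terminal value at year 5: TV = D_5×(1+g_2)/(r−g_2) = 5259.32410/0.104 = 50570.42405
P_0 = D_1/(1+r)^1 + D_2/(1+r)^2 + D_3/(1+r)^3 + D_4/(1+r)^4 + D_5/(1+r)^5 + TV/(1+r)^5
    = 2356.57658 + 2524.29689 + 2703.95406 + 2896.39763 + 3102.53765 + 30011.08531 = 43594.84812

$43594.85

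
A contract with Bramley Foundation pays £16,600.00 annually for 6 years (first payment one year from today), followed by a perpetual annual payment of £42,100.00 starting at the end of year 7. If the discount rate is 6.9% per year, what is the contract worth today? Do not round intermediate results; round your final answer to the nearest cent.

PV of 6-year annuity: £16,600.00 × [1 − (1+0.069)^−6] / 0.069 = 79369.41761
Perpetuity value at year 6: £42,100.00 / 0.069 = 610144.92754
PV of perpetuity: 610144.92754 / (1+0.069)^6 = 408852.60937
Total PV = 79369.41761 + 408852.60937 = 488222.02699

£488222.03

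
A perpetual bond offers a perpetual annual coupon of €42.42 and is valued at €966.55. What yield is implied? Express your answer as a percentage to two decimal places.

P = C/r ⇒ r = C/P = €42.42/€966.55 = 0.043888

4.39%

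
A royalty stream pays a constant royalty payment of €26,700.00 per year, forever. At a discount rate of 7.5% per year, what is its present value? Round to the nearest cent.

Level perpetuity: PV = C / r = €26,700.00 / 0.075 = €356,000.00

€356000.00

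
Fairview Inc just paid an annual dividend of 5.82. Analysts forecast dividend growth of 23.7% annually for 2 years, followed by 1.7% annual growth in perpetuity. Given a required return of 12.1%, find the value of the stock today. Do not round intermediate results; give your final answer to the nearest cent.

D_1 = 7.19934
D_2 = 8.90558
Terminal value at year 2: TV = D_2×(1+g_2)/(r−g_2) = 9.05698/0.104 = 87.08633
P_0 = D_1/(1+r)^1 + D_2/(1+r)^2 + TV/(1+r)^2
    = 6.42225 + 7.08682 + 69.30088 = 82.80995

82.81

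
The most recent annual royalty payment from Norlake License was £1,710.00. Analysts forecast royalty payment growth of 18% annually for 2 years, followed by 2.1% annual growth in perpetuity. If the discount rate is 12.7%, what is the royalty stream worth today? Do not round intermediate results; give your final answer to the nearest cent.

£21721.47

D_1 = 2017.80000
D_2 = 2381.00400
Terminal value at year 2: TV = D_2×(1+g_2)/(r−g_2) = 2431.00508/0.106 = 22934.01023
P_0 = D_1/(1+r)^1 + D_2/(1+r)^2 + TV/(1+r)^2
    = 1790.41704 + 1874.61589 + 18056.44169 = 21721.47461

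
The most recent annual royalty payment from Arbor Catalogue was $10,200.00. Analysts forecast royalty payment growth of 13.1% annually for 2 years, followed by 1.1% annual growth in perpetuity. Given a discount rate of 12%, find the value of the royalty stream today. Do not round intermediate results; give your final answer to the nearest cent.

$117176.34

D_1 = 11536.20000
D_2 = 13047.44220
Terminal value at year 2: TV = D_2×(1+g_2)/(r−g_2) = 13190.96406/0.109 = 121018.01894
P_0 = D_1/(1+r)^1 + D_2/(1+r)^2 + TV/(1+r)^2
    = 10300.17857 + 10401.34104 + 96474.82377 = 117176.34338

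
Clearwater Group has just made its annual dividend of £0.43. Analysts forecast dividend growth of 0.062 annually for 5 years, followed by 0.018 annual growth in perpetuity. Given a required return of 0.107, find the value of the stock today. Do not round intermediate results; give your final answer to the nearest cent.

£5.90

D_1 = 0.45666
D_2 = 0.48497
D_3 = 0.51504
D_4 = 0.54697
D_5 = 0.58089
Terminal value at year 5: TV = D_5×(1+g_2)/(r−g_2) = 0.59134/0.089 = 6.64429
P_0 = D_1/(1+r)^1 + D_2/(1+r)^2 + D_3/(1+r)^3 + D_4/(1+r)^4 + D_5/(1+r)^5 + TV/(1+r)^5
    = 0.41252 + 0.39575 + 0.37966 + 0.36423 + 0.34942 + 3.99678 = 5.89837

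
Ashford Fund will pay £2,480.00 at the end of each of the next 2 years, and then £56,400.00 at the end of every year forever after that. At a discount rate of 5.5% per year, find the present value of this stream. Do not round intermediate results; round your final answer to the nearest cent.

PV of 2-year annuity: £2,480.00 × [1 − (1+0.055)^−2] / 0.055 = 4578.87289
Perpetuity value at year 2: £56,400.00 / 0.055 = 1025454.54545
PV of perpetuity: 1025454.54545 / (1+0.055)^2 = 921322.11357
Total PV = 4578.87289 + 921322.11357 = 925900.98646

£925900.99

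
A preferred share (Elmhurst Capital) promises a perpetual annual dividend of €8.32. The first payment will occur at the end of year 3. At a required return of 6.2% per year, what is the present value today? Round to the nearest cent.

Value at end of year 2: C / r = €8.32 / 0.062 = €134.1935
Discount to today: PV = €134.1935 / (1 + 0.062)^2 = €134.1935 / 1.127844 = €118.98

€118.98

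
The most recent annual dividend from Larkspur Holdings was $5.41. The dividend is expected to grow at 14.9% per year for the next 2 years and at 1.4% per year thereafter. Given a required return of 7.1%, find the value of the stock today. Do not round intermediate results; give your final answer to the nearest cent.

$122.80

D_1 = 6.21609
D_2 = 7.14229
Terminal value at year 2: TV = D_2×(1+g_2)/(r−g_2) = 7.24228/0.057 = 127.05753
P_0 = D_1/(1+r)^1 + D_2/(1+r)^2 + TV/(1+r)^2
    = 5.80401 + 6.22671 + 110.76983 = 122.80054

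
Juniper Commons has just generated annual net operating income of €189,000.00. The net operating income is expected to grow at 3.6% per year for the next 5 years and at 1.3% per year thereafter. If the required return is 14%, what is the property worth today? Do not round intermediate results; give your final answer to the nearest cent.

D_1 = 195804.00000
D_2 = 202852.94400
D_3 = 210155.64998
D_4 = 217721.25338
D_5 = 225559.21851
Terminal value at year 5: TV = D_5×(1+g_2)/(r−g_2) = 228491.48835/0.127 = 1799145.57753
P_0 = D_1/(1+r)^1 + D_2/(1+r)^2 + D_3/(1+r)^3 + D_4/(1+r)^4 + D_5/(1+r)^5 + TV/(1+r)^5
    = 171757.89474 + 156088.75346 + 141849.07771 + 128908.46009 + 117148.39005 + 934419.83559 = 1650172.41164

€1650172.41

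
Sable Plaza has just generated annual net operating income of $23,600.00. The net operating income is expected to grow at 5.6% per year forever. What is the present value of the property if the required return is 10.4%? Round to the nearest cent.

D₁ = D₀ × (1 + g) = $23,600.00 × 1.056 = $24,921.6000
Growing perpetuity: P = D₁ / (r − g) = $24,921.6000 / (0.104 − 0.056) = $519,200.00

$519200.00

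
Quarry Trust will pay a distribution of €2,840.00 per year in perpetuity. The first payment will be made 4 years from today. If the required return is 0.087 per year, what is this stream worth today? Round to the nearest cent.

Value at end of year 3: C / r = €2,840.00 / 0.087 = €32,643.6782
Discount to today: PV = €32,643.6782 / (1 + 0.087)^3 = €32,643.6782 / 1.284366 = €25,416.19

€25416.19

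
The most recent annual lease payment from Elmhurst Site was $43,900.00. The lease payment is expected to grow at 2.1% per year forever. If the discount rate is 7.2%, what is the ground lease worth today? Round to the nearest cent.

$878860.78

D₁ = D₀ × (1 + g) = $43,900.00 × 1.021 = $44,821.9000
Growing perpetuity: P = D₁ / (r − g) = $44,821.9000 / (0.072 − 0.021) = $878,860.78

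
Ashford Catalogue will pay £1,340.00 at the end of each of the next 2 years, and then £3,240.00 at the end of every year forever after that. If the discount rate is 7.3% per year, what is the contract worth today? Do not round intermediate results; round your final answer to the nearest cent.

£40962.56

PV of 2-year annuity: £1,340.00 × [1 − (1+0.073)^−2] / 0.073 = 2412.70740
Perpetuity value at year 2: £3,240.00 / 0.073 = 44383.56164
PV of perpetuity: 44383.56164 / (1+0.073)^2 = 38549.85121
Total PV = 2412.70740 + 38549.85121 = 40962.55861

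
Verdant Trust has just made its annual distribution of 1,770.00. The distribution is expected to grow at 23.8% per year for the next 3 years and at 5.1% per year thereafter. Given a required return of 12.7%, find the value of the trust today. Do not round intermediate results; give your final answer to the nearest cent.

D_1 = 2191.26000
D_2 = 2712.77988
D_3 = 3358.42149
Terminal value at year 3: TV = D_3×(1+g_2)/(r−g_2) = 3529.70099/0.076 = 46443.43405
P_0 = D_1/(1+r)^1 + D_2/(1+r)^2 + D_3/(1+r)^3 + TV/(1+r)^3
    = 1944.33008 + 2135.83020 + 2346.19147 + 32445.35841 = 38871.71017

38871.71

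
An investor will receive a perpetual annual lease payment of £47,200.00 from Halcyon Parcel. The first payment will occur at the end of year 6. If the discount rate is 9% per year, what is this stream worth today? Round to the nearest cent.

£340852.90

Value at end of year 5: C / r = £47,200.00 / 0.09 = £524,444.4444
Discount to today: PV = £524,444.4444 / (1 + 0.09)^5 = £524,444.4444 / 1.538624 = £340,852.90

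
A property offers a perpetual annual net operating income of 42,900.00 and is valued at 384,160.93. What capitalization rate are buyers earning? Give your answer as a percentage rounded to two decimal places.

11.17%

P = C/r ⇒ r = C/P = 42,900.00/384,160.93 = 0.111672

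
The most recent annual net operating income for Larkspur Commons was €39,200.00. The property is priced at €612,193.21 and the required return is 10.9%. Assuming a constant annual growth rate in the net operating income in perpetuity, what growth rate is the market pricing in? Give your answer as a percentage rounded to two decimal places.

P = D₀(1+g)/(r−g) ⇒ P(r−g) = D₀(1+g) ⇒ g(P+D₀) = P·r − D₀
g = (P·r − D₀)/(P + D₀) = (€612,193.21×0.109 − €39,200.00) / (€612,193.21 + €39,200.00) = 0.042262

4.23%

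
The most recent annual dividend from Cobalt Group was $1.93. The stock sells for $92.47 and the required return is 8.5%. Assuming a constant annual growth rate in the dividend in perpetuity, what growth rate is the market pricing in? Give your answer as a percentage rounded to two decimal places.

6.28%

P = D₀(1+g)/(r−g) ⇒ P(r−g) = D₀(1+g) ⇒ g(P+D₀) = P·r − D₀
g = (P·r − D₀)/(P + D₀) = ($92.47×0.085 − $1.93) / ($92.47 + $1.93) = 0.062817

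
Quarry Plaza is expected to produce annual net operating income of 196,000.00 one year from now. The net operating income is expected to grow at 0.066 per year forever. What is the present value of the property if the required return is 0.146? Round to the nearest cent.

2450000.00

Growing perpetuity: P = D₁ / (r − g) = 196,000.0000 / (0.146 − 0.066) = 2,450,000.00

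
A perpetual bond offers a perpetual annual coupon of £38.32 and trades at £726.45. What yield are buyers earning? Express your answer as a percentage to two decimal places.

5.27%

P = C/r ⇒ r = C/P = £38.32/£726.45 = 0.052750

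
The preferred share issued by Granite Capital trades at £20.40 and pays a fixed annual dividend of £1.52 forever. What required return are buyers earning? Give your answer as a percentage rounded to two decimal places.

7.45%

P = C/r ⇒ r = C/P = £1.52/£20.40 = 0.074510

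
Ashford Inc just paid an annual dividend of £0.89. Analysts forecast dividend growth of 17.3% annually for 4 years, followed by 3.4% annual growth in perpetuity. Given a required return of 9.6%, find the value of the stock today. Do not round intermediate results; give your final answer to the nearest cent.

D_1 = 1.04397
D_2 = 1.22458
D_3 = 1.43643
D_4 = 1.68493
Terminal value at year 4: TV = D_4×(1+g_2)/(r−g_2) = 1.74222/0.062 = 28.10030
P_0 = D_1/(1+r)^1 + D_2/(1+r)^2 + D_3/(1+r)^3 + D_4/(1+r)^4 + TV/(1+r)^4
    = 0.95253 + 1.01945 + 1.09107 + 1.16772 + 19.47461 = 23.70537

£23.71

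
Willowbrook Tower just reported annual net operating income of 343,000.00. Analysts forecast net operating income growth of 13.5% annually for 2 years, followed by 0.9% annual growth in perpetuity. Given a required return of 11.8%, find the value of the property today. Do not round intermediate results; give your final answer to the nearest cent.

3974129.92

D_1 = 389305.00000
D_2 = 441861.17500
Terminal value at year 2: TV = D_2×(1+g_2)/(r−g_2) = 445837.92558/0.109 = 4090256.19794
P_0 = D_1/(1+r)^1 + D_2/(1+r)^2 + TV/(1+r)^2
    = 348215.56351 + 353510.43343 + 3272403.92051 = 3974129.91745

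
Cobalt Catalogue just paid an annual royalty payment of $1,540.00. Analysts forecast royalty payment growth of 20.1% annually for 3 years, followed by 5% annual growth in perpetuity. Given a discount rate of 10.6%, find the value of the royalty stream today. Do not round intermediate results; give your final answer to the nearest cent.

$42433.18

D_1 = 1849.54000
D_2 = 2221.29754
D_3 = 2667.77835
Terminal value at year 3: TV = D_3×(1+g_2)/(r−g_2) = 2801.16726/0.056 = 50020.84398
P_0 = D_1/(1+r)^1 + D_2/(1+r)^2 + D_3/(1+r)^3 + TV/(1+r)^3
    = 1672.27848 + 1815.91904 + 1971.89762 + 36973.08032 = 42433.17545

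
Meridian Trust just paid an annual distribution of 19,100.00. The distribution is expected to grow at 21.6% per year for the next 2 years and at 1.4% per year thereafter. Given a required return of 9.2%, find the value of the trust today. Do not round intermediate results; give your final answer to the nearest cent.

352845.01

D_1 = 23225.60000
D_2 = 28242.32960
Terminal value at year 2: TV = D_2×(1+g_2)/(r−g_2) = 28637.72221/0.078 = 367150.28480
P_0 = D_1/(1+r)^1 + D_2/(1+r)^2 + TV/(1+r)^2
    = 21268.86447 + 23684.01025 + 307892.13326 = 352845.00798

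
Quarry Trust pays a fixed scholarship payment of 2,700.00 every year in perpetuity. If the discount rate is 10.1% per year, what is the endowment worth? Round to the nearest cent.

Level perpetuity: PV = C / r = 2,700.00 / 0.101 = 26,732.67

26732.67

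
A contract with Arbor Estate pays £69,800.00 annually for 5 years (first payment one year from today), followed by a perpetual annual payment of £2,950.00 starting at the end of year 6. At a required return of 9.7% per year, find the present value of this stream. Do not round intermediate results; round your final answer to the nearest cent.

£285780.64

PV of 5-year annuity: £69,800.00 × [1 − (1+0.097)^−5] / 0.097 = 266637.33007
Perpetuity value at year 5: £2,950.00 / 0.097 = 30412.37113
PV of perpetuity: 30412.37113 / (1+0.097)^5 = 19143.31492
Total PV = 266637.33007 + 19143.31492 = 285780.64499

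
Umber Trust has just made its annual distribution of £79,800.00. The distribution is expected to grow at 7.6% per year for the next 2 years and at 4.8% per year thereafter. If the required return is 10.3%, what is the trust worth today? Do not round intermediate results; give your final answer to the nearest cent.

D_1 = 85864.80000
D_2 = 92390.52480
Terminal value at year 2: TV = D_2×(1+g_2)/(r−g_2) = 96825.26999/0.055 = 1760459.45437
P_0 = D_1/(1+r)^1 + D_2/(1+r)^2 + TV/(1+r)^2
    = 77846.60018 + 75941.01704 + 1447021.56105 = 1600809.17827

£1600809.18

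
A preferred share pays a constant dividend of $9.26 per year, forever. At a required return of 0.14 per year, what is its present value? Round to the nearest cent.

Level perpetuity: PV = C / r = $9.26 / 0.14 = $66.14

$66.14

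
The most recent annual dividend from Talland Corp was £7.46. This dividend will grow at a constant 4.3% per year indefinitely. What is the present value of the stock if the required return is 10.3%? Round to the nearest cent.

D₁ = D₀ × (1 + g) = £7.46 × 1.043 = £7.7808
Growing perpetuity: P = D₁ / (r − g) = £7.7808 / (0.103 − 0.043) = £129.68

£129.68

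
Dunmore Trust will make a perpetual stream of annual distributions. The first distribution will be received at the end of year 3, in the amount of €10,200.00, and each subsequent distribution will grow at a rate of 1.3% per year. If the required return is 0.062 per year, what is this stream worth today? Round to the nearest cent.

€184567.43

Value at end of year 2: C₁ / (r − g) = €10,200.00 / (0.062 − 0.013) = €208,163.2653
Discount to today: PV = €208,163.2653 / (1 + 0.062)^2 = €208,163.2653 / 1.127844 = €184,567.43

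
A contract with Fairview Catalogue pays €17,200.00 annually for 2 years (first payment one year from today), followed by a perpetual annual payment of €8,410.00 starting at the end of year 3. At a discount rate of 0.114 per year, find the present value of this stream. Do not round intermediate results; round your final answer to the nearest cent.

€88745.43

PV of 2-year annuity: €17,200.00 × [1 − (1+0.114)^−2] / 0.114 = 29299.69154
Perpetuity value at year 2: €8,410.00 / 0.114 = 73771.92982
PV of perpetuity: 73771.92982 / (1+0.114)^2 = 59445.74344
Total PV = 29299.69154 + 59445.74344 = 88745.43498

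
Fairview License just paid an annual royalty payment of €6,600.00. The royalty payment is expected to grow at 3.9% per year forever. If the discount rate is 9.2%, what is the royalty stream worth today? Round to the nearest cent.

€129384.91

D₁ = D₀ × (1 + g) = €6,600.00 × 1.039 = €6,857.4000
Growing perpetuity: P = D₁ / (r − g) = €6,857.4000 / (0.092 − 0.039) = €129,384.91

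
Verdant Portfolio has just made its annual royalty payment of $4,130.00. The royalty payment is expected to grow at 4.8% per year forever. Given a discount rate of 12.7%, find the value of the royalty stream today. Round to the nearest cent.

$54787.85

D₁ = D₀ × (1 + g) = $4,130.00 × 1.048 = $4,328.2400
Growing perpetuity: P = D₁ / (r − g) = $4,328.2400 / (0.127 − 0.048) = $54,787.85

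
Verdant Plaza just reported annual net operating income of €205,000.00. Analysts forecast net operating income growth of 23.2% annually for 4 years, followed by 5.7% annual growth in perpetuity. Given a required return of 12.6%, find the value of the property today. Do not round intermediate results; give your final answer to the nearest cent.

€5532608.07

D_1 = 252560.00000
D_2 = 311153.92000
D_3 = 383341.62944
D_4 = 472276.88747
Terminal value at year 4: TV = D_4×(1+g_2)/(r−g_2) = 499196.67006/0.069 = 7234734.34864
P_0 = D_1/(1+r)^1 + D_2/(1+r)^2 + D_3/(1+r)^3 + D_4/(1+r)^4 + TV/(1+r)^4
    = 224298.40142 + 245413.52624 + 268516.39816 + 293794.14080 + 4500585.60613 = 5532608.07275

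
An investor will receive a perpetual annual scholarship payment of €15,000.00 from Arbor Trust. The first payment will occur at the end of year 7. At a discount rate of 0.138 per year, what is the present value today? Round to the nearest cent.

Value at end of year 6: C / r = €15,000.00 / 0.138 = €108,695.6522
Discount to today: PV = €108,695.6522 / (1 + 0.138)^6 = €108,695.6522 / 2.171969 = €50,044.76

€50044.76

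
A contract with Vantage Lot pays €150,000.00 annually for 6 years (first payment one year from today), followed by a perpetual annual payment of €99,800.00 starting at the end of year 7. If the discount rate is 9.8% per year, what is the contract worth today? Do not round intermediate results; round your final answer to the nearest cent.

PV of 6-year annuity: €150,000.00 × [1 − (1+0.098)^−6] / 0.098 = 657135.91092
Perpetuity value at year 6: €99,800.00 / 0.098 = 1018367.34694
PV of perpetuity: 1018367.34694 / (1+0.098)^6 = 581152.92088
Total PV = 657135.91092 + 581152.92088 = 1238288.83179

€1238288.83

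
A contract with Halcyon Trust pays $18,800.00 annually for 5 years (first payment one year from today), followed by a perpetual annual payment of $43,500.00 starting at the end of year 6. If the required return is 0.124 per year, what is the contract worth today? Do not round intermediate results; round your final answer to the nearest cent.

$262643.77

PV of 5-year annuity: $18,800.00 × [1 − (1+0.124)^−5] / 0.124 = 67103.58308
Perpetuity value at year 5: $43,500.00 / 0.124 = 350806.45161
PV of perpetuity: 350806.45161 / (1+0.124)^5 = 195540.18225
Total PV = 67103.58308 + 195540.18225 = 262643.76533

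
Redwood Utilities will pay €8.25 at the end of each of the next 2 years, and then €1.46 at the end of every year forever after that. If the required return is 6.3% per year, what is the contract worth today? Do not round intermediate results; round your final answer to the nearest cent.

€35.57

PV of 2-year annuity: €8.25 × [1 − (1+0.063)^−2] / 0.063 = 15.06214
Perpetuity value at year 2: €1.46 / 0.063 = 23.17460
PV of perpetuity: 23.17460 / (1+0.063)^2 = 20.50906
Total PV = 15.06214 + 20.50906 = 35.57120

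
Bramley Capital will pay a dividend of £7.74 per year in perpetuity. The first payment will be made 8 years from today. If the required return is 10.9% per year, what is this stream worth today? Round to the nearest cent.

£34.42

Value at end of year 7: C / r = £7.74 / 0.109 = £71.0092
Discount to today: PV = £71.0092 / (1 + 0.109)^7 = £71.0092 / 2.063103 = £34.42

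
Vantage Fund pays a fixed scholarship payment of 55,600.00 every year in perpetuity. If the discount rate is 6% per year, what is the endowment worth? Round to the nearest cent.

Level perpetuity: PV = C / r = 55,600.00 / 0.06 = 926,666.67

926666.67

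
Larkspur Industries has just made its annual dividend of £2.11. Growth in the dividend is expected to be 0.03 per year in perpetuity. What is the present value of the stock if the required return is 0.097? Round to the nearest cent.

D₁ = D₀ × (1 + g) = £2.11 × 1.03 = £2.1733
Growing perpetuity: P = D₁ / (r − g) = £2.1733 / (0.097 − 0.03) = £32.44

£32.44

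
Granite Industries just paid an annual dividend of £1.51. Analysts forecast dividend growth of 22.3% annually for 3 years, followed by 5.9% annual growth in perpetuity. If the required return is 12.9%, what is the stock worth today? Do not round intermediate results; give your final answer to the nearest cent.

D_1 = 1.84673
D_2 = 2.25855
D_3 = 2.76221
Terminal value at year 3: TV = D_3×(1+g_2)/(r−g_2) = 2.92518/0.07 = 41.78826
P_0 = D_1/(1+r)^1 + D_2/(1+r)^2 + D_3/(1+r)^3 + TV/(1+r)^3
    = 1.63572 + 1.77191 + 1.91944 + 29.03838 = 34.36545

£34.37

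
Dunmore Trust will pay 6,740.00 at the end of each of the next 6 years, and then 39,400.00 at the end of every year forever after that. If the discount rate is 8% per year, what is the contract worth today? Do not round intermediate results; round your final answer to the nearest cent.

PV of 6-year annuity: 6,740.00 × [1 − (1+0.08)^−6] / 0.08 = 31158.20894
Perpetuity value at year 6: 39,400.00 / 0.08 = 492500.00000
PV of perpetuity: 492500.00000 / (1+0.08)^6 = 310358.54124
Total PV = 31158.20894 + 310358.54124 = 341516.75018

341516.75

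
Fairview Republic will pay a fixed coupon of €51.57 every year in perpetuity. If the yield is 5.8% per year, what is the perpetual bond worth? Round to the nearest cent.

€889.14

Level perpetuity: PV = C / r = €51.57 / 0.058 = €889.14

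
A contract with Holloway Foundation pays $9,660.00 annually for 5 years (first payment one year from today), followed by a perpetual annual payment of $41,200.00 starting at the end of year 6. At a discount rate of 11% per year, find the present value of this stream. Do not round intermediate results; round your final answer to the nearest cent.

$257976.86

PV of 5-year annuity: $9,660.00 × [1 − (1+0.11)^−5] / 0.11 = 35702.36519
Perpetuity value at year 5: $41,200.00 / 0.11 = 374545.45455
PV of perpetuity: 374545.45455 / (1+0.11)^5 = 222274.49742
Total PV = 35702.36519 + 222274.49742 = 257976.86261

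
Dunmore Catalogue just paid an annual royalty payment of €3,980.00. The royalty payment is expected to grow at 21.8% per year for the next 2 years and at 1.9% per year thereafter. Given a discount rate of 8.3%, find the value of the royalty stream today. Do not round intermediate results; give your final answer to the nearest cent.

D_1 = 4847.64000
D_2 = 5904.42552
Terminal value at year 2: TV = D_2×(1+g_2)/(r−g_2) = 6016.60960/0.064 = 94009.52508
P_0 = D_1/(1+r)^1 + D_2/(1+r)^2 + TV/(1+r)^2
    = 4476.12188 + 5034.08722 + 80152.10738 = 89662.31648

€89662.32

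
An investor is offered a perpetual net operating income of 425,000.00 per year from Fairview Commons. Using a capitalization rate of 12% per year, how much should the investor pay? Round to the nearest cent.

Level perpetuity: PV = C / r = 425,000.00 / 0.12 = 3,541,666.67

3541666.67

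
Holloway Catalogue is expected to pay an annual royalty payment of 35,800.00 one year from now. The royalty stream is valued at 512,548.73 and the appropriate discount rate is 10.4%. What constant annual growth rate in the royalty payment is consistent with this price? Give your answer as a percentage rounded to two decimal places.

3.42%

P = D₁/(r−g) ⇒ g = r − D₁/P = 0.104 − 35,800.00/512,548.73 = 0.034153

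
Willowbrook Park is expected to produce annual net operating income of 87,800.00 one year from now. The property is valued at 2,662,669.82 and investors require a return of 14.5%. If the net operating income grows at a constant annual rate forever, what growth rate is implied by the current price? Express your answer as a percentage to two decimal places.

P = D₁/(r−g) ⇒ g = r − D₁/P = 0.145 − 87,800.00/2,662,669.82 = 0.112026

11.20%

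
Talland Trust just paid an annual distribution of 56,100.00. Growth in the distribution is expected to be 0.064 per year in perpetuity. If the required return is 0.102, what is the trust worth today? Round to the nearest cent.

D₁ = D₀ × (1 + g) = 56,100.00 × 1.064 = 59,690.4000
Growing perpetuity: P = D₁ / (r − g) = 59,690.4000 / (0.102 − 0.064) = 1,570,800.00

1570800.00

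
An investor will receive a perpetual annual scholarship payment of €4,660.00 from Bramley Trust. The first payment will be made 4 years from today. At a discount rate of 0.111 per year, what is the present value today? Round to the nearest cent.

Value at end of year 3: C / r = €4,660.00 / 0.111 = €41,981.9820
Discount to today: PV = €41,981.9820 / (1 + 0.111)^3 = €41,981.9820 / 1.371331 = €30,614.05

€30614.05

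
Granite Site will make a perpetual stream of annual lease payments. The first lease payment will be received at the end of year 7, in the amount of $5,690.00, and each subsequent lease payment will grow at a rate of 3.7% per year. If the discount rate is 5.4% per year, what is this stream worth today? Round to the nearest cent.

Value at end of year 6: C₁ / (r − g) = $5,690.00 / (0.054 − 0.037) = $334,705.8824
Discount to today: PV = $334,705.8824 / (1 + 0.054)^6 = $334,705.8824 / 1.371020 = $244,129.17

$244129.17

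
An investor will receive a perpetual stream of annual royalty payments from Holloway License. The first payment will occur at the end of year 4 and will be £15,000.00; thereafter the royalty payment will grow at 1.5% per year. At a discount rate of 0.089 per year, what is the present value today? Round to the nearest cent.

Value at end of year 3: C₁ / (r − g) = £15,000.00 / (0.089 − 0.015) = £202,702.7027
Discount to today: PV = £202,702.7027 / (1 + 0.089)^3 = £202,702.7027 / 1.291468 = £156,955.27

£156955.27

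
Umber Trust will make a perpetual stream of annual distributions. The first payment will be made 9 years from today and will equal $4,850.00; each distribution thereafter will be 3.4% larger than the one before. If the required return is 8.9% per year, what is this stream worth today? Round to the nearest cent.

$44581.64

Value at end of year 8: C₁ / (r − g) = $4,850.00 / (0.089 − 0.034) = $88,181.8182
Discount to today: PV = $88,181.8182 / (1 + 0.089)^8 = $88,181.8182 / 1.977985 = $44,581.64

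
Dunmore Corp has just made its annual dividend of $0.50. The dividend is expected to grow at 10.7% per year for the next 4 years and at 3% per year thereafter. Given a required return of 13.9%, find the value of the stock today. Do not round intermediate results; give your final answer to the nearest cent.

D_1 = 0.55350
D_2 = 0.61272
D_3 = 0.67829
D_4 = 0.75086
Terminal value at year 4: TV = D_4×(1+g_2)/(r−g_2) = 0.77339/0.109 = 7.09531
P_0 = D_1/(1+r)^1 + D_2/(1+r)^2 + D_3/(1+r)^3 + D_4/(1+r)^4 + TV/(1+r)^4
    = 0.48595 + 0.47230 + 0.45903 + 0.44613 + 4.21576 = 6.07918

$6.08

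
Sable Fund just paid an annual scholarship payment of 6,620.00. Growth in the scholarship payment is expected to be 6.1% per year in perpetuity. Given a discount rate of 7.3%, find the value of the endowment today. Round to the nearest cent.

585318.33

D₁ = D₀ × (1 + g) = 6,620.00 × 1.061 = 7,023.8200
Growing perpetuity: P = D₁ / (r − g) = 7,023.8200 / (0.073 − 0.061) = 585,318.33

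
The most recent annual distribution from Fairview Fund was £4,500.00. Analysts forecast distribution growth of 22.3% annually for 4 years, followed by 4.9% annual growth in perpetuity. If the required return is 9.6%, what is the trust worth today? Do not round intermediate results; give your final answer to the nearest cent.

D_1 = 5503.50000
D_2 = 6730.78050
D_3 = 8231.74455
D_4 = 10067.42359
Terminal value at year 4: TV = D_4×(1+g_2)/(r−g_2) = 10560.72734/0.047 = 224696.32643
P_0 = D_1/(1+r)^1 + D_2/(1+r)^2 + D_3/(1+r)^3 + D_4/(1+r)^4 + TV/(1+r)^4
    = 5021.44161 + 5603.30573 + 6252.59390 + 6977.11892 + 155723.35634 = 179577.81650

£179577.82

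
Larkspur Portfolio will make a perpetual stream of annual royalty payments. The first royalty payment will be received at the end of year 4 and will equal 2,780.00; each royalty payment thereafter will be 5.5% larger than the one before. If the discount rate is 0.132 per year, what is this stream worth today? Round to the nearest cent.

24889.42

Value at end of year 3: C₁ / (r − g) = 2,780.00 / (0.132 − 0.055) = 36,103.8961
Discount to today: PV = 36,103.8961 / (1 + 0.132)^3 = 36,103.8961 / 1.450572 = 24,889.42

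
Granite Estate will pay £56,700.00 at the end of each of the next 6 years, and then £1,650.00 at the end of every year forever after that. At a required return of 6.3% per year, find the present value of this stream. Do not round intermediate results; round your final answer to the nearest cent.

£294356.32

PV of 6-year annuity: £56,700.00 × [1 − (1+0.063)^−6] / 0.063 = 276203.51636
Perpetuity value at year 6: £1,650.00 / 0.063 = 26190.47619
PV of perpetuity: 26190.47619 / (1+0.063)^6 = 18152.80773
Total PV = 276203.51636 + 18152.80773 = 294356.32408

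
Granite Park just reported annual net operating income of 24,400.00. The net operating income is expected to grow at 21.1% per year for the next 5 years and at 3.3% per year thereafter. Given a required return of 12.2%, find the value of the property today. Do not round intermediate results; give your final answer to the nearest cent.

569108.19

D_1 = 29548.40000
D_2 = 35783.11240
D_3 = 43333.34912
D_4 = 52476.68578
D_5 = 63549.26648
Terminal value at year 5: TV = D_5×(1+g_2)/(r−g_2) = 65646.39227/0.089 = 737599.91318
P_0 = D_1/(1+r)^1 + D_2/(1+r)^2 + D_3/(1+r)^3 + D_4/(1+r)^4 + D_5/(1+r)^5 + TV/(1+r)^5
    = 26335.47237 + 28424.47152 + 30679.17558 + 33112.72873 + 35739.31773 + 414817.02485 = 569108.19078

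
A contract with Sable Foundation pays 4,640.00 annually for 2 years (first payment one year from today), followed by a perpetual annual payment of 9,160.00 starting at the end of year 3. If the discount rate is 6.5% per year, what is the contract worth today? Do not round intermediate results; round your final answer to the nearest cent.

132693.85

PV of 2-year annuity: 4,640.00 × [1 − (1+0.065)^−2] / 0.065 = 8447.70658
Perpetuity value at year 2: 9,160.00 / 0.065 = 140923.07692
PV of perpetuity: 140923.07692 / (1+0.065)^2 = 124246.13893
Total PV = 8447.70658 + 124246.13893 = 132693.84551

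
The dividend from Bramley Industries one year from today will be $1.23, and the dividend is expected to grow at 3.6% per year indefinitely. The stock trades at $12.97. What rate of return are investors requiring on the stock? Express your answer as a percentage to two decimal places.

P = D₁/(r − g) ⇒ r = D₁/P + g = $1.2300/$12.97 + 0.036 = 0.094834 + 0.036 = 0.130834

13.08%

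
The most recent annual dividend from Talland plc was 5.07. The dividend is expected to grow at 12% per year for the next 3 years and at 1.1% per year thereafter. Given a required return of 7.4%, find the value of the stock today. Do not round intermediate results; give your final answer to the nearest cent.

D_1 = 5.67840
D_2 = 6.35981
D_3 = 7.12298
Terminal value at year 3: TV = D_3×(1+g_2)/(r−g_2) = 7.20134/0.063 = 114.30695
P_0 = D_1/(1+r)^1 + D_2/(1+r)^2 + D_3/(1+r)^3 + TV/(1+r)^3
    = 5.28715 + 5.51360 + 5.74975 + 92.26984 = 108.82035

108.82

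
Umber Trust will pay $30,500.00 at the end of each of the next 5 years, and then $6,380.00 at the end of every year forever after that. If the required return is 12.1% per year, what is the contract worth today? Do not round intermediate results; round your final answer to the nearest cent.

PV of 5-year annuity: $30,500.00 × [1 − (1+0.121)^−5] / 0.121 = 109673.84816
Perpetuity value at year 5: $6,380.00 / 0.121 = 52727.27273
PV of perpetuity: 52727.27273 / (1+0.121)^5 = 29785.66121
Total PV = 109673.84816 + 29785.66121 = 139459.50937

$139459.51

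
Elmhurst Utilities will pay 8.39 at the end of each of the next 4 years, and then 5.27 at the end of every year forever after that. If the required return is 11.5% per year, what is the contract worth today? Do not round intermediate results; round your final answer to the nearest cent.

PV of 4-year annuity: 8.39 × [1 − (1+0.115)^−4] / 0.115 = 25.75406
Perpetuity value at year 4: 5.27 / 0.115 = 45.82609
PV of perpetuity: 45.82609 / (1+0.115)^4 = 29.64922
Total PV = 25.75406 + 29.64922 = 55.40328

55.40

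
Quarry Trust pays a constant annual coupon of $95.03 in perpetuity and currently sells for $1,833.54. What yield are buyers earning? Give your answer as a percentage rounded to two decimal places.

5.18%

P = C/r ⇒ r = C/P = $95.03/$1,833.54 = 0.051829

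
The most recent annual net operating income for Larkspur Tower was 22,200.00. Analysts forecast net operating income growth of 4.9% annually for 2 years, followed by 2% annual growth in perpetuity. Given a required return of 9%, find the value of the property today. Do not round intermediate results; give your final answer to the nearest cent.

341534.05

D_1 = 23287.80000
D_2 = 24428.90220
Terminal value at year 2: TV = D_2×(1+g_2)/(r−g_2) = 24917.48024/0.07 = 355964.00349
P_0 = D_1/(1+r)^1 + D_2/(1+r)^2 + TV/(1+r)^2
    = 21364.95413 + 20561.31824 + 299607.78006 = 341534.05242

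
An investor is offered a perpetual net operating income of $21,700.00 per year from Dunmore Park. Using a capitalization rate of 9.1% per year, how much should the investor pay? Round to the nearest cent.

Level perpetuity: PV = C / r = $21,700.00 / 0.091 = $238,461.54

$238461.54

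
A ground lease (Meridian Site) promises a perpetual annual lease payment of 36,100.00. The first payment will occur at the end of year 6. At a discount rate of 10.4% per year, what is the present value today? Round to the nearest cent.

Value at end of year 5: C / r = 36,100.00 / 0.104 = 347,115.3846
Discount to today: PV = 347,115.3846 / (1 + 0.104)^5 = 347,115.3846 / 1.640006 = 211,654.98

211654.98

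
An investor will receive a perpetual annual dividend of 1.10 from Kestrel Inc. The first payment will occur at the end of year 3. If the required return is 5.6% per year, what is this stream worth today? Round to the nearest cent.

17.61

Value at end of year 2: C / r = 1.10 / 0.056 = 19.6429
Discount to today: PV = 19.6429 / (1 + 0.056)^2 = 19.6429 / 1.115136 = 17.61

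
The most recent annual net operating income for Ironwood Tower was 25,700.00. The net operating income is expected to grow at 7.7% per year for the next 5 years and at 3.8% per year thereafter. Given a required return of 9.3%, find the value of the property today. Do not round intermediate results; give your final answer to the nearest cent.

D_1 = 27678.90000
D_2 = 29810.17530
D_3 = 32105.55880
D_4 = 34577.68683
D_5 = 37240.16871
Terminal value at year 5: TV = D_5×(1+g_2)/(r−g_2) = 38655.29512/0.055 = 702823.54768
P_0 = D_1/(1+r)^1 + D_2/(1+r)^2 + D_3/(1+r)^3 + D_4/(1+r)^4 + D_5/(1+r)^5 + TV/(1+r)^5
    = 25323.78774 + 24953.08270 + 24587.80428 + 24227.87301 + 23873.21065 + 450552.59365 = 573518.35203

573518.35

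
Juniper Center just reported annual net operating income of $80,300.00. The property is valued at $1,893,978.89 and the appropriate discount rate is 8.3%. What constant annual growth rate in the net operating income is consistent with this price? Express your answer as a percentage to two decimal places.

3.90%

P = D₀(1+g)/(r−g) ⇒ P(r−g) = D₀(1+g) ⇒ g(P+D₀) = P·r − D₀
g = (P·r − D₀)/(P + D₀) = ($1,893,978.89×0.083 − $80,300.00) / ($1,893,978.89 + $80,300.00) = 0.038951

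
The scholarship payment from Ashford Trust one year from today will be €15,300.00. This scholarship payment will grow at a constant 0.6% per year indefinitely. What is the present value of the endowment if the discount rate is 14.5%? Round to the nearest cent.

€110071.94

Growing perpetuity: P = D₁ / (r − g) = €15,300.0000 / (0.145 − 0.006) = €110,071.94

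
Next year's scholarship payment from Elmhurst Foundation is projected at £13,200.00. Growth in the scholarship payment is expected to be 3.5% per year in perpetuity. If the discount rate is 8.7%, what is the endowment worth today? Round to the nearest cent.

Growing perpetuity: P = D₁ / (r − g) = £13,200.0000 / (0.087 − 0.035) = £253,846.15

£253846.15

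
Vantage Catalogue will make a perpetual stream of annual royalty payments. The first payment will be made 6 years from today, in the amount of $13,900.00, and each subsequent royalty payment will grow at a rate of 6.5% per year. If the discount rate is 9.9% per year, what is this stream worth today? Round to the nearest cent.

$255004.25

Value at end of year 5: C₁ / (r − g) = $13,900.00 / (0.099 − 0.065) = $408,823.5294
Discount to today: PV = $408,823.5294 / (1 + 0.099)^5 = $408,823.5294 / 1.603203 = $255,004.25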